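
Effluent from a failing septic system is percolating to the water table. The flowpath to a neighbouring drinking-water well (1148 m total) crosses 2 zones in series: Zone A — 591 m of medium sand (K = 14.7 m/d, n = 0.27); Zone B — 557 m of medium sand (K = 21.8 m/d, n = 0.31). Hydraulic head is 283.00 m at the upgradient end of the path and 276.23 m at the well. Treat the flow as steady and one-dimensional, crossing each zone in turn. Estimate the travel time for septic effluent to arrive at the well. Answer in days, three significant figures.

3230 days

Total head drop ΔH = 283.00 − 276.23 = 6.77 m
Steady 1-D flow in series ⇒ the Darcy flux q is identical in every zone and the zone head losses add (resistances L/K in series).
Σ(L/K) = 591/14.7 + 557/21.8 = 40.20 + 25.55 = 65.75 d
q = ΔH / Σ(L/K) = 6.77 / 65.75 = 0.1030 m/d (same in every zone)
Zone A: v = q/n = 0.1030/0.27 = 0.3813 m/d → t_A = 591/0.3813 = 1550 d
Zone B: v = q/n = 0.1030/0.31 = 0.3321 m/d → t_B = 557/0.3321 = 1677 d
Total t = 1550 + 1677 = 3227 d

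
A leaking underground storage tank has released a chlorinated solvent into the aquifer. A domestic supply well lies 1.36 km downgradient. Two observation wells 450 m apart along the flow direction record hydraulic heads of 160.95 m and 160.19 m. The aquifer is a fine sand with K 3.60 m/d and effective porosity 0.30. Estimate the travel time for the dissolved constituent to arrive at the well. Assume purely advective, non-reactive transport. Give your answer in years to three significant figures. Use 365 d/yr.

184 years

Hydraulic gradient i = (160.95 − 160.19) / 450 = 0.76 / 450 = 0.001689
Darcy flux q = K·i = 3.60 × 0.001689 = 0.006080 m/d
Seepage velocity v = q / n = 0.006080 / 0.30 = 0.02027 m/d
L = 1.36 km = 1360 m
t = L / v = 1360 / 0.02027 = 67110 d
   = 67110 / 365 = 184 yr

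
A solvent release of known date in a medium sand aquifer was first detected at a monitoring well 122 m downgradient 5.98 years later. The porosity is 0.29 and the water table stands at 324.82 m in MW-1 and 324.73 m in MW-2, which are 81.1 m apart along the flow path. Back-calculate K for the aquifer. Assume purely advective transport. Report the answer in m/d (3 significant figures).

14.6 m/d

Hydraulic gradient i = (324.82 − 324.73) / 81.1 = 0.09 / 81.1 = 0.001110
t = 5.98 years = 2183 d
v = L / t = 122 / 2183 = 0.05589 m/d
K = v · n / i = 0.05589 × 0.29 / 0.001110 = 14.6 m/d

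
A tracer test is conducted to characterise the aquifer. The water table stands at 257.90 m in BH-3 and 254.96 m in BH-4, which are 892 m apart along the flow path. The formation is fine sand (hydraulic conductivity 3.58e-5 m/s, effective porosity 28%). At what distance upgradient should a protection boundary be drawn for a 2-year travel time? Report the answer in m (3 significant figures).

Hydraulic gradient i = (257.90 − 254.96) / 892 = 2.94 / 892 = 0.003296
K = 3.58e-5 m/s × 86400 s/d = 3.093 m/d
Specific discharge q = 3.093 × 0.003296 = 0.01019 m/d
v_s = q/n_e = 0.01019/0.28 = 0.03641 m/d
T = 2 yr × 365 = 730 d
L = v × T = 0.03641 × 730 = 26.58 m

26.6 m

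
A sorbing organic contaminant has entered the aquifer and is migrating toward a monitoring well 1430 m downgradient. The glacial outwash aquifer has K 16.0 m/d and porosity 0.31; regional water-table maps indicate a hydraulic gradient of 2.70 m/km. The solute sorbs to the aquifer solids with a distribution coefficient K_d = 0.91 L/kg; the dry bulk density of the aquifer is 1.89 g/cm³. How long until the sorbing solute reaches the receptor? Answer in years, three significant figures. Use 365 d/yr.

184 years

Specific discharge q = 16.0 × 0.0027 = 0.04320 m/d
v_s = q/n_e = 0.04320/0.31 = 0.1394 m/d
Retardation R = 1 + ρ_b·K_d/n = 1 + 1.89×0.91/0.31 = 6.548
Contaminant velocity v_c = v/R = 0.1394/6.548 = 0.02128 m/d
t = L/v_c = 1430/0.02128 = 67190 d
   = 67190/365 = 184 yr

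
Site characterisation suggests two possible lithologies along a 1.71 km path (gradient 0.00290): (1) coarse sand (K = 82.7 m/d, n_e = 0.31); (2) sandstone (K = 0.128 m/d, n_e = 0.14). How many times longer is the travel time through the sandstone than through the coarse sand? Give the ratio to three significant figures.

292

Unit 1 (coarse sand): v = 82.7×0.0029/0.31 = 0.7736 m/d, t = 1710/0.7736 = 2210 d
Unit 2 (sandstone): v = 0.128×0.0029/0.14 = 0.002651 m/d, t = 1710/0.002651 = 644900 d
t(sandstone) / t(coarse sand) = 644900/2210 = 292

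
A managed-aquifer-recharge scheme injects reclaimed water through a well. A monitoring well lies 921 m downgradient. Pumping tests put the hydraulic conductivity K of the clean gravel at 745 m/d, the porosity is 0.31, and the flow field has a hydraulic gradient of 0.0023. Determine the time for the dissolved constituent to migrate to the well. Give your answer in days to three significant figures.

Specific discharge q = 745 × 0.0023 = 1.714 m/d
Seepage velocity v = q / n = 1.714 / 0.31 = 5.527 m/d
t = L / v = 921 / 5.527 = 166.6 d

167 days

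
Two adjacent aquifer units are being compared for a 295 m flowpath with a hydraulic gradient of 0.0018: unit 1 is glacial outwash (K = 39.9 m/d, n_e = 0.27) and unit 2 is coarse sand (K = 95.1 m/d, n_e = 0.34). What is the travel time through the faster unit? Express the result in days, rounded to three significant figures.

586 days

Unit 1 (glacial outwash): v = 39.9×0.0018/0.27 = 0.2660 m/d, t = 295/0.2660 = 1109 d
Unit 2 (coarse sand): v = 95.1×0.0018/0.34 = 0.5035 m/d, t = 295/0.5035 = 585.9 d
Faster unit: t = 586 d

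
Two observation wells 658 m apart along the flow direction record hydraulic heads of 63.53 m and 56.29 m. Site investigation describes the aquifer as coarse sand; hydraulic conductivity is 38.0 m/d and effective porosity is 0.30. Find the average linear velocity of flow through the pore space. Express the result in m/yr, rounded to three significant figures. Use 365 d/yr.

Hydraulic gradient i = (63.53 − 56.29) / 658 = 7.24 / 658 = 0.01100
Darcy flux q = K·i = 38.0 × 0.01100 = 0.4181 m/d
Seepage velocity v = q / n = 0.4181 / 0.30 = 1.394 m/d
   = 1.394 × 365 = 509 m/yr

509 m/yr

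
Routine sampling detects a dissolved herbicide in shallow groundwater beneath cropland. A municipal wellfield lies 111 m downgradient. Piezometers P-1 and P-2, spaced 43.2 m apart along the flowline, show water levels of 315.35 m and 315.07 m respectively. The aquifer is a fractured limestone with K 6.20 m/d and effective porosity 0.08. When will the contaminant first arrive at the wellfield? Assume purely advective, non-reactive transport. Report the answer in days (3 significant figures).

Hydraulic gradient i = (315.35 − 315.07) / 43.2 = 0.28 / 43.2 = 0.006481
Specific discharge q = 6.20 × 0.006481 = 0.04019 m/d
v_s = q/n_e = 0.04019/0.08 = 0.5023 m/d
t = L / v = 111 / 0.5023 = 221.0 d

221 days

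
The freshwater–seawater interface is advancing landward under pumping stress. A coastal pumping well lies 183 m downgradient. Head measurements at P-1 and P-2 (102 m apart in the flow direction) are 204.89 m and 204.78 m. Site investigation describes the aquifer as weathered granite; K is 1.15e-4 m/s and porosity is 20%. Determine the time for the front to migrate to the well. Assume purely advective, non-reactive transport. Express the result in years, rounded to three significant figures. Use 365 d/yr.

Hydraulic gradient i = (204.89 − 204.78) / 102 = 0.11 / 102 = 0.001078
K = 1.15e-4 m/s × 86400 s/d = 9.936 m/d
Specific discharge q = 9.936 × 0.001078 = 0.01072 m/d
Seepage velocity v = q / n = 0.01072 / 0.20 = 0.05358 m/d
t = L / v = 183 / 0.05358 = 3416 d
   = 3416 / 365 = 9.36 yr

9.36 years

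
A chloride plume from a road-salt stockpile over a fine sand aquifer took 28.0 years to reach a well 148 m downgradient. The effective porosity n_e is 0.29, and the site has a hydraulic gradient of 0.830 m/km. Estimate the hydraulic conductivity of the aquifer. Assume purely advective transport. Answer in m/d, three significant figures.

t = 28.0 years = 10220 d
v = L / t = 148 / 10220 = 0.01448 m/d
K = v · n / i = 0.01448 × 0.29 / 8.3e-4 = 5.06 m/d

5.06 m/d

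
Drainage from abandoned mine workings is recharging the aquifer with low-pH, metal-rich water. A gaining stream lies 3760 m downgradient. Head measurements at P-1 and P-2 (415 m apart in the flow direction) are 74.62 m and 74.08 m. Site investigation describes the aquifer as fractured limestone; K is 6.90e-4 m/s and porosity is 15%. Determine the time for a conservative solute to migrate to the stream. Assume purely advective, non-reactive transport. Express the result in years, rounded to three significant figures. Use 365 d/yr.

Hydraulic gradient i = (74.62 − 74.08) / 415 = 0.54 / 415 = 0.001301
K = 6.90e-4 m/s × 86400 s/d = 59.62 m/d
Darcy flux q = K·i = 59.62 × 0.001301 = 0.07757 m/d
v = Ki/n = 59.62·0.001301/0.15 = 0.5172 m/d
t = L / v = 3760 / 0.5172 = 7271 d
   = 7271 / 365 = 19.9 yr

19.9 years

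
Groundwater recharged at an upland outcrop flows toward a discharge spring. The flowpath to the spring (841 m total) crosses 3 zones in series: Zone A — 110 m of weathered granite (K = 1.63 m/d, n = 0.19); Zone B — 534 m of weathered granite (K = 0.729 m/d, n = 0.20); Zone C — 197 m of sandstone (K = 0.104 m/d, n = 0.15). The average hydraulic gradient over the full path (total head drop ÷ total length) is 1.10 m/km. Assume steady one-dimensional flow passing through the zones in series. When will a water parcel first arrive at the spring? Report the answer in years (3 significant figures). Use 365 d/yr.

Continuity: the same q passes through each zone, so ΔH = q·Σ(L_j/K_j) — the zones act as resistances in series.
Σ(L/K) = 110/1.63 + 534/0.729 + 197/0.104 = 67.48 + 732.5 + 1894 = 2694 d
K_eq = L_total / Σ(L/K) = 841 / 2694 = 0.3121 m/d
q = K_eq · i = 0.3121 × 0.0011 = 3.434e-4 m/d (same in every zone)
Zone A: v = q/n = 3.434e-4/0.19 = 0.001807 m/d → t_A = 110/0.001807 = 60870 d
Zone B: v = q/n = 3.434e-4/0.20 = 0.001717 m/d → t_B = 534/0.001717 = 311000 d
Zone C: v = q/n = 3.434e-4/0.15 = 0.002289 m/d → t_C = 197/0.002289 = 86060 d
Total t = 60870 + 311000 + 86060 = 458000 d
   = 458000 / 365 = 1250 yr

1250 years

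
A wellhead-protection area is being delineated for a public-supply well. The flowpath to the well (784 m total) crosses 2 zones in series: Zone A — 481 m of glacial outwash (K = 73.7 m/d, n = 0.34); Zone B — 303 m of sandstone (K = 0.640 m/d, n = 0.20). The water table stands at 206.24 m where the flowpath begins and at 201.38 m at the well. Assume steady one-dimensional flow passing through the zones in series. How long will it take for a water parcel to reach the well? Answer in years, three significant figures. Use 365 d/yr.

Total head drop ΔH = 206.24 − 201.38 = 4.86 m
Steady 1-D flow in series ⇒ the Darcy flux q is identical in every zone and the zone head losses add (resistances L/K in series).
Σ(L/K) = 481/73.7 + 303/0.640 = 6.526 + 473.4 = 480.0 d
q = ΔH / Σ(L/K) = 4.86 / 480.0 = 0.01013 m/d (same in every zone)
Zone A: v = q/n = 0.01013/0.34 = 0.02978 m/d → t_A = 481/0.02978 = 16150 d
Zone B: v = q/n = 0.01013/0.20 = 0.05063 m/d → t_B = 303/0.05063 = 5985 d
Total t = 16150 + 5985 = 22140 d
   = 22140 / 365 = 60.6 yr

60.6 years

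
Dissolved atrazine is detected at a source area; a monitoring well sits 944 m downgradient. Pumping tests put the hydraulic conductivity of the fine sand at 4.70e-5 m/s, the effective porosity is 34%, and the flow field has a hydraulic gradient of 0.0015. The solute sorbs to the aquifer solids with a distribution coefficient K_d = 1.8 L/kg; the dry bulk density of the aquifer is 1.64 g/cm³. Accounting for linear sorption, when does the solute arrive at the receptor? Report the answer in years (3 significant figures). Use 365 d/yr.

K = 4.70e-5 m/s × 86400 s/d = 4.061 m/d
q = Ki = 4.061 × 0.0015 = 0.006091 m/d
Seepage velocity v = q / n = 0.006091 / 0.34 = 0.01792 m/d
Retardation R = 1 + ρ_b·K_d/n = 1 + 1.64×1.8/0.34 = 9.682
Contaminant velocity v_c = v/R = 0.01792/9.682 = 0.001850 m/d
t = L/v_c = 944/0.001850 = 510200 d
   = 510200/365 = 1400 yr

1400 years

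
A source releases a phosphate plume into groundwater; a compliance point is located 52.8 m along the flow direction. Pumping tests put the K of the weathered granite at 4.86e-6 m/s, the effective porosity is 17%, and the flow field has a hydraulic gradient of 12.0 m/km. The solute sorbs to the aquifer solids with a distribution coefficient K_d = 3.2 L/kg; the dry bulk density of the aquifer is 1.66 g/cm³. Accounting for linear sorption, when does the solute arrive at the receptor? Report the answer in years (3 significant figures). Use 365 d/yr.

K = 4.86e-6 m/s × 86400 s/d = 0.4199 m/d
q = Ki = 0.4199 × 0.012 = 0.005039 m/d
v_s = q/n_e = 0.005039/0.17 = 0.02964 m/d
Retardation R = 1 + ρ_b·K_d/n = 1 + 1.66×3.2/0.17 = 32.25
Contaminant velocity v_c = v/R = 0.02964/32.25 = 9.192e-4 m/d
t = L/v_c = 52.8/9.192e-4 = 57440 d
   = 57440/365 = 157 yr

157 years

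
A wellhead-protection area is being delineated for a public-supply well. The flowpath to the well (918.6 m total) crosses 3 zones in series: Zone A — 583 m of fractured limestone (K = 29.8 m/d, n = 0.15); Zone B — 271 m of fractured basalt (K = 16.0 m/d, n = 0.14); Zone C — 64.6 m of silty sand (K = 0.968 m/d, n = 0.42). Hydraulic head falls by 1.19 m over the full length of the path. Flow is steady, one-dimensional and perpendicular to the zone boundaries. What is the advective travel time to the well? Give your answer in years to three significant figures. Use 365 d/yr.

Steady 1-D flow in series ⇒ the Darcy flux q is identical in every zone and the zone head losses add (resistances L/K in series).
Σ(L/K) = 583/29.8 + 271/16.0 + 64.6/0.968 = 19.56 + 16.94 + 66.74 = 103.2 d
q = ΔH / Σ(L/K) = 1.19 / 103.2 = 0.01153 m/d (same in every zone)
Zone A: v = q/n = 0.01153/0.15 = 0.07685 m/d → t_A = 583/0.07685 = 7587 d
Zone B: v = q/n = 0.01153/0.14 = 0.08233 m/d → t_B = 271/0.08233 = 3291 d
Zone C: v = q/n = 0.01153/0.42 = 0.02744 m/d → t_C = 64.6/0.02744 = 2354 d
Total t = 7587 + 3291 + 2354 = 13230 d
   = 13230 / 365 = 36.3 yr

36.3 years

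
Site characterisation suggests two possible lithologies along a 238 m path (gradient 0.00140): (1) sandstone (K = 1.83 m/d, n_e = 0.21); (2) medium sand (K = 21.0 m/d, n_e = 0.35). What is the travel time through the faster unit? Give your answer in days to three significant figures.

2830 days

Unit 1 (sandstone): v = 1.83×0.0014/0.21 = 0.01220 m/d, t = 238/0.01220 = 19510 d
Unit 2 (medium sand): v = 21.0×0.0014/0.35 = 0.08400 m/d, t = 238/0.08400 = 2833 d
Faster unit: t = 2830 d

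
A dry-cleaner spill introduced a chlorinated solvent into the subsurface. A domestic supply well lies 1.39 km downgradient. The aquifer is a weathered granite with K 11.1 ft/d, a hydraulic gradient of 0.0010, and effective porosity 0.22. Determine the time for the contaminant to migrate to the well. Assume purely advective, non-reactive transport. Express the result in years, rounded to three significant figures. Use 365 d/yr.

K = 11.1 ft/d × 0.3048 = 3.383 m/d
q = Ki = 3.383 × 0.0010 = 0.003383 m/d
v = Ki/n = 3.383·0.0010/0.22 = 0.01538 m/d
L = 1.39 km = 1390 m
t = L / v = 1390 / 0.01538 = 90390 d
   = 90390 / 365 = 248 yr

248 years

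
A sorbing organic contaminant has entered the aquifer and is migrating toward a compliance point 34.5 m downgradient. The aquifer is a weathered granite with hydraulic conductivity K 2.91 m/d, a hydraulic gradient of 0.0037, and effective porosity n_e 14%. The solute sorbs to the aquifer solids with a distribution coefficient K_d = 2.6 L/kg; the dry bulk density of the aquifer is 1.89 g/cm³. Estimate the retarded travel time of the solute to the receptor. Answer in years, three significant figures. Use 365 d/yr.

Darcy flux q = K·i = 2.91 × 0.0037 = 0.01077 m/d
Seepage velocity v = q / n = 0.01077 / 0.14 = 0.07691 m/d
Retardation R = 1 + ρ_b·K_d/n = 1 + 1.89×2.6/0.14 = 36.10
Contaminant velocity v_c = v/R = 0.07691/36.10 = 0.002130 m/d
t = L/v_c = 34.5/0.002130 = 16190 d
   = 16190/365 = 44.4 yr

44.4 years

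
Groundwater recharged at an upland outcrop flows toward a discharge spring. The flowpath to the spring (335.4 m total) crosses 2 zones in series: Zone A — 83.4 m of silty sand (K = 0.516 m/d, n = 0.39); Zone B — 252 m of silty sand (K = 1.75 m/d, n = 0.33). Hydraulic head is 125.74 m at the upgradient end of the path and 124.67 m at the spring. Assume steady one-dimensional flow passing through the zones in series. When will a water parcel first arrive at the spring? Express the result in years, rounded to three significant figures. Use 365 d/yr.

90.5 years

Total head drop ΔH = 125.74 − 124.67 = 1.07 m
Continuity: the same q passes through each zone, so ΔH = q·Σ(L_j/K_j) — the zones act as resistances in series.
Σ(L/K) = 83.4/0.516 + 252/1.75 = 161.6 + 144.0 = 305.6 d
q = ΔH / Σ(L/K) = 1.07 / 305.6 = 0.003501 m/d (same in every zone)
Zone A: v = q/n = 0.003501/0.39 = 0.008977 m/d → t_A = 83.4/0.008977 = 9291 d
Zone B: v = q/n = 0.003501/0.33 = 0.01061 m/d → t_B = 252/0.01061 = 23750 d
Total t = 9291 + 23750 = 33040 d
   = 33040 / 365 = 90.5 yr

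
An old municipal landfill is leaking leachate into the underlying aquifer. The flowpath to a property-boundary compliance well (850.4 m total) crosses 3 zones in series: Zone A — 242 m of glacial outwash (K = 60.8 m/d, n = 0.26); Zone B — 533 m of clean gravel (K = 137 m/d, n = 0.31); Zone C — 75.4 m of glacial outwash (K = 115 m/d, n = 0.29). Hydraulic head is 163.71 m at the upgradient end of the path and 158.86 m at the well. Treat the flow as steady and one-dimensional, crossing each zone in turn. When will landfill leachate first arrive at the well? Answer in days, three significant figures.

440 days

Total head drop ΔH = 163.71 − 158.86 = 4.85 m
Steady 1-D flow in series ⇒ the Darcy flux q is identical in every zone and the zone head losses add (resistances L/K in series).
Σ(L/K) = 242/60.8 + 533/137 + 75.4/115 = 3.980 + 3.891 + 0.6557 = 8.526 d
q = ΔH / Σ(L/K) = 4.85 / 8.526 = 0.5688 m/d (same in every zone)
Zone A: v = q/n = 0.5688/0.26 = 2.188 m/d → t_A = 242/2.188 = 110.6 d
Zone B: v = q/n = 0.5688/0.31 = 1.835 m/d → t_B = 533/1.835 = 290.5 d
Zone C: v = q/n = 0.5688/0.29 = 1.961 m/d → t_C = 75.4/1.961 = 38.44 d
Total t = 110.6 + 290.5 + 38.44 = 439.5 d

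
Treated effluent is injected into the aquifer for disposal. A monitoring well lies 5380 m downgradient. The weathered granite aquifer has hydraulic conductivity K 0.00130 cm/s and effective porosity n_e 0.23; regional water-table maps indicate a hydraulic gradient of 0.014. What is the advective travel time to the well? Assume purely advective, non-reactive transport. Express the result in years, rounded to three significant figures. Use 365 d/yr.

K = 0.00130 cm/s × 864 = 1.123 m/d
Specific discharge q = 1.123 × 0.014 = 0.01572 m/d
v_s = q/n_e = 0.01572/0.23 = 0.06837 m/d
t = L / v = 5380 / 0.06837 = 78690 d
   = 78690 / 365 = 216 yr

216 years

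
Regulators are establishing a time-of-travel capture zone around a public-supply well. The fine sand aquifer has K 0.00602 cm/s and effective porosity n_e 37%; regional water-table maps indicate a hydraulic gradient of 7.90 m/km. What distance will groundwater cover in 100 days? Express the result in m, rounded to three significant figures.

11.1 m

K = 0.00602 cm/s × 864 = 5.201 m/d
Specific discharge q = 5.201 × 0.0079 = 0.04109 m/d
v = Ki/n = 5.201·0.0079/0.37 = 0.1111 m/d
L = v × T = 0.1111 × 100 = 11.11 m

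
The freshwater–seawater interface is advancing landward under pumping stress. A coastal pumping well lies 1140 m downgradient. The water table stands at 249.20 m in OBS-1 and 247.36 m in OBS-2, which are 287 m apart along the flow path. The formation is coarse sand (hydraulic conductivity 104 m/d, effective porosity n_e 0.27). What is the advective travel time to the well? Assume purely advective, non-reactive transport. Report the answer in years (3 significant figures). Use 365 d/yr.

1.26 years

Hydraulic gradient i = (249.20 − 247.36) / 287 = 1.84 / 287 = 0.006411
Specific discharge q = 104 × 0.006411 = 0.6668 m/d
v = Ki/n = 104·0.006411/0.27 = 2.469 m/d
t = L / v = 1140 / 2.469 = 461.6 d
   = 461.6 / 365 = 1.26 yr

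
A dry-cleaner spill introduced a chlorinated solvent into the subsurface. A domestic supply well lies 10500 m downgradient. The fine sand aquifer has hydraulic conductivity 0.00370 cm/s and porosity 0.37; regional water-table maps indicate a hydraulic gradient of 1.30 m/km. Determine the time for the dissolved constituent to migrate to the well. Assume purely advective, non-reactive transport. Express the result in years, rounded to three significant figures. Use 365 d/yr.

2560 years

K = 0.00370 cm/s × 864 = 3.197 m/d
q = Ki = 3.197 × 0.0013 = 0.004156 m/d
Average linear velocity = 0.004156 / 0.37 = 0.01123 m/d
t = L / v = 10500 / 0.01123 = 934800 d
   = 934800 / 365 = 2560 yr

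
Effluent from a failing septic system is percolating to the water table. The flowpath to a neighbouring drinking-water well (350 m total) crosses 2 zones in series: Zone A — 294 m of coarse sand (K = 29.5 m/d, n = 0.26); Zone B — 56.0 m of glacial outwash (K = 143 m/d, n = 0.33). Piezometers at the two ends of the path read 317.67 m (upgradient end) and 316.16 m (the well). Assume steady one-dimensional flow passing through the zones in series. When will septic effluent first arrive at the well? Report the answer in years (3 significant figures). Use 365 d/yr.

Total head drop ΔH = 317.67 − 316.16 = 1.51 m
Continuity: the same q passes through each zone, so ΔH = q·Σ(L_j/K_j) — the zones act as resistances in series.
Σ(L/K) = 294/29.5 + 56.0/143 = 9.966 + 0.3916 = 10.36 d
q = ΔH / Σ(L/K) = 1.51 / 10.36 = 0.1458 m/d (same in every zone)
Zone A: v = q/n = 0.1458/0.26 = 0.5607 m/d → t_A = 294/0.5607 = 524.3 d
Zone B: v = q/n = 0.1458/0.33 = 0.4418 m/d → t_B = 56.0/0.4418 = 126.8 d
Total t = 524.3 + 126.8 = 651.1 d
   = 651.1 / 365 = 1.78 yr

1.78 years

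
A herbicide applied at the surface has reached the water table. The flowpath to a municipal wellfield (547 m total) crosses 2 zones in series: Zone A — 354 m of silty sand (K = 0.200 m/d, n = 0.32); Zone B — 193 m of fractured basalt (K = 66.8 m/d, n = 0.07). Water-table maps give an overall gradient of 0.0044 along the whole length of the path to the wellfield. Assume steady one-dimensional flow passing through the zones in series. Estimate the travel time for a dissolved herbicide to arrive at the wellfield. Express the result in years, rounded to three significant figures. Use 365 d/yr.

256 years

For zones in series the flux q is common to all zones; the equivalent conductivity is the harmonic (thickness-weighted) mean, K_eq = L_total / Σ(L_j/K_j).
Σ(L/K) = 354/0.200 + 193/66.8 = 1770 + 2.889 = 1773 d
K_eq = L_total / Σ(L/K) = 547 / 1773 = 0.3085 m/d
q = K_eq · i = 0.3085 × 0.0044 = 0.001358 m/d (same in every zone)
Zone A: v = q/n = 0.001358/0.32 = 0.004242 m/d → t_A = 354/0.004242 = 83440 d
Zone B: v = q/n = 0.001358/0.07 = 0.01939 m/d → t_B = 193/0.01939 = 9952 d
Total t = 83440 + 9952 = 93400 d
   = 93400 / 365 = 256 yr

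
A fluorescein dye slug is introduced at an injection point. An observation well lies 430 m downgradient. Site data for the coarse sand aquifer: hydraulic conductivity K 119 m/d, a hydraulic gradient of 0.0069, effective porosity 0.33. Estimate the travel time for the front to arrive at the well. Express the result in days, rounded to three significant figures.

173 days

Specific discharge q = 119 × 0.0069 = 0.8211 m/d
Seepage velocity v = q / n = 0.8211 / 0.33 = 2.488 m/d
t = L / v = 430 / 2.488 = 172.8 d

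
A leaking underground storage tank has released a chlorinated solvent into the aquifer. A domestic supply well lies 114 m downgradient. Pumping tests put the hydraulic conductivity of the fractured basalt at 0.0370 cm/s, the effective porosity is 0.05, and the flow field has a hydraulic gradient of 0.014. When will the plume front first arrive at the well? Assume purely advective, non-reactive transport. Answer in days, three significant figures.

K = 0.0370 cm/s × 864 = 31.97 m/d
Darcy flux q = K·i = 31.97 × 0.014 = 0.4476 m/d
v_s = q/n_e = 0.4476/0.05 = 8.951 m/d
t = L / v = 114 / 8.951 = 12.74 d

12.7 days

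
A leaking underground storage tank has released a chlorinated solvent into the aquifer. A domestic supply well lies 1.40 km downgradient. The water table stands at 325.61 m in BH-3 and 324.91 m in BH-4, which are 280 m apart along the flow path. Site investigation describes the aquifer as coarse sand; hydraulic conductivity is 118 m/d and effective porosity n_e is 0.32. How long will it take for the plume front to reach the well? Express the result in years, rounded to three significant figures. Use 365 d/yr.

4.16 years

Hydraulic gradient i = (325.61 − 324.91) / 280 = 0.70 / 280 = 0.002500
Darcy flux q = K·i = 118 × 0.002500 = 0.2950 m/d
v_s = q/n_e = 0.2950/0.32 = 0.9219 m/d
L = 1.40 km = 1400 m
t = L / v = 1400 / 0.9219 = 1519 d
   = 1519 / 365 = 4.16 yr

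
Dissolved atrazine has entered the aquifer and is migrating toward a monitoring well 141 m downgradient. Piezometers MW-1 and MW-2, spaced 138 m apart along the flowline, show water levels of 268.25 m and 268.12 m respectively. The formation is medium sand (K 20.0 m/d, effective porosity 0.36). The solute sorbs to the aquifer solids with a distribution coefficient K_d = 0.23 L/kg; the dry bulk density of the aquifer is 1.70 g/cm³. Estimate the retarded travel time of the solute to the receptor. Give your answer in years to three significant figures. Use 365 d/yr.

15.4 years

Hydraulic gradient i = (268.25 − 268.12) / 138 = 0.13 / 138 = 9.420e-4
q = Ki = 20.0 × 9.420e-4 = 0.01884 m/d
Average linear velocity = 0.01884 / 0.36 = 0.05233 m/d
Retardation R = 1 + ρ_b·K_d/n = 1 + 1.70×0.23/0.36 = 2.086
Contaminant velocity v_c = v/R = 0.05233/2.086 = 0.02509 m/d
t = L/v_c = 141/0.02509 = 5620 d
   = 5620/365 = 15.4 yr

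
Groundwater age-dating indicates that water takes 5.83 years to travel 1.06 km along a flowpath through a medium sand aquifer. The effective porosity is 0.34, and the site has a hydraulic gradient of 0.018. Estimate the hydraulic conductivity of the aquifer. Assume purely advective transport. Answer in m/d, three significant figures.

9.41 m/d

t = 5.83 years = 2128 d
L = 1.06 km = 1060 m
v = L / t = 1060 / 2128 = 0.4981 m/d
K = v · n / i = 0.4981 × 0.34 / 0.018 = 9.41 m/d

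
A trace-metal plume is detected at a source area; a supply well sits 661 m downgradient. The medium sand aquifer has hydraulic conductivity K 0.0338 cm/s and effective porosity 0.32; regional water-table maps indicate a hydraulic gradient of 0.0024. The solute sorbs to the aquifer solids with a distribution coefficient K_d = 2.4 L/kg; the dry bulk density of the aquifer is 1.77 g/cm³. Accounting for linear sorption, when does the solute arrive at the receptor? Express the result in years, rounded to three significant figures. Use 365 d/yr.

K = 0.0338 cm/s × 864 = 29.20 m/d
q = Ki = 29.20 × 0.0024 = 0.07009 m/d
Seepage velocity v = q / n = 0.07009 / 0.32 = 0.2190 m/d
Retardation R = 1 + ρ_b·K_d/n = 1 + 1.77×2.4/0.32 = 14.28
Contaminant velocity v_c = v/R = 0.2190/14.28 = 0.01534 m/d
t = L/v_c = 661/0.01534 = 43080 d
   = 43080/365 = 118 yr

118 years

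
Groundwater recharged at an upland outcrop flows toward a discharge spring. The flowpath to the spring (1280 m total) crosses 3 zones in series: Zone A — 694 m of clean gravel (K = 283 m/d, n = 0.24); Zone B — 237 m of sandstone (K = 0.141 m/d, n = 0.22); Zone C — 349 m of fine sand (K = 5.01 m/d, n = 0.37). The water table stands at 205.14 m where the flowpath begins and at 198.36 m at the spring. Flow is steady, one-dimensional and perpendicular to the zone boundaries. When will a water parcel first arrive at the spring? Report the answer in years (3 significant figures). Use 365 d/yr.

Total head drop ΔH = 205.14 − 198.36 = 6.78 m
Steady 1-D flow in series ⇒ the Darcy flux q is identical in every zone and the zone head losses add (resistances L/K in series).
Σ(L/K) = 694/283 + 237/0.141 + 349/5.01 = 2.452 + 1681 + 69.66 = 1753 d
q = ΔH / Σ(L/K) = 6.78 / 1753 = 0.003868 m/d (same in every zone)
Zone A: v = q/n = 0.003868/0.24 = 0.01612 m/d → t_A = 694/0.01612 = 43060 d
Zone B: v = q/n = 0.003868/0.22 = 0.01758 m/d → t_B = 237/0.01758 = 13480 d
Zone C: v = q/n = 0.003868/0.37 = 0.01045 m/d → t_C = 349/0.01045 = 33390 d
Total t = 43060 + 13480 + 33390 = 89930 d
   = 89930 / 365 = 246 yr

246 years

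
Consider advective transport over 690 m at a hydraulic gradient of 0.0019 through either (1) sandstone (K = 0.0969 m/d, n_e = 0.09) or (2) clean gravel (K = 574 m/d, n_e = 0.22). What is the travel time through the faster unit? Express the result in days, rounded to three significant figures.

Unit 1 (sandstone): v = 0.0969×0.0019/0.09 = 0.002046 m/d, t = 690/0.002046 = 337300 d
Unit 2 (clean gravel): v = 574×0.0019/0.22 = 4.957 m/d, t = 690/4.957 = 139.2 d
Faster unit: t = 139 d

139 days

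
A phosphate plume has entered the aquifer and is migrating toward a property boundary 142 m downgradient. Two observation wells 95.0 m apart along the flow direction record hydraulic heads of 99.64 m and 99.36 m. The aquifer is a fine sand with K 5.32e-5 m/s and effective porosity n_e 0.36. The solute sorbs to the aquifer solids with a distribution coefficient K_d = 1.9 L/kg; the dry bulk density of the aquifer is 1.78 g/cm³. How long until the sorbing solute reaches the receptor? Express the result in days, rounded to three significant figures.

Hydraulic gradient i = (99.64 − 99.36) / 95.0 = 0.28 / 95.0 = 0.002947
K = 5.32e-5 m/s × 86400 s/d = 4.596 m/d
Specific discharge q = 4.596 × 0.002947 = 0.01355 m/d
Average linear velocity = 0.01355 / 0.36 = 0.03763 m/d
Retardation R = 1 + ρ_b·K_d/n = 1 + 1.78×1.9/0.36 = 10.39
Contaminant velocity v_c = v/R = 0.03763/10.39 = 0.003620 m/d
t = L/v_c = 142/0.003620 = 39220 d

39200 days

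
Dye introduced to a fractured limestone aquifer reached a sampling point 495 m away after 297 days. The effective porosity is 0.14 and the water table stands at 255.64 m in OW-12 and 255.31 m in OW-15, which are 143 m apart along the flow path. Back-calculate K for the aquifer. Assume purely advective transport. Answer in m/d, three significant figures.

101 m/d

Hydraulic gradient i = (255.64 − 255.31) / 143 = 0.33 / 143 = 0.002308
v = L / t = 495 / 297 = 1.667 m/d
K = v · n / i = 1.667 × 0.14 / 0.002308 = 101 m/d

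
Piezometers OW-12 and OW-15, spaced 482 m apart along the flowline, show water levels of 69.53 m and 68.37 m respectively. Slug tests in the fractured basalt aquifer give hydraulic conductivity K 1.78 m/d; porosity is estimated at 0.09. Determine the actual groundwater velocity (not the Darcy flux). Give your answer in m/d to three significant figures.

0.0476 m/d

Hydraulic gradient i = (69.53 − 68.37) / 482 = 1.16 / 482 = 0.002407
Darcy flux q = K·i = 1.78 × 0.002407 = 0.004284 m/d
Seepage velocity v = q / n = 0.004284 / 0.09 = 0.04760 m/d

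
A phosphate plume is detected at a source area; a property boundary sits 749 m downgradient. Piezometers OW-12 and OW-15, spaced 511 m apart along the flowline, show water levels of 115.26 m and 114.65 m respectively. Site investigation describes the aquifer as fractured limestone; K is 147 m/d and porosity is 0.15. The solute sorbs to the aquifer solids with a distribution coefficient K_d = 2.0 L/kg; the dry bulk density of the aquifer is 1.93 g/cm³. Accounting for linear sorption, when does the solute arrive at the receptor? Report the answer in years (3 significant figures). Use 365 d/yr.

Hydraulic gradient i = (115.26 − 114.65) / 511 = 0.61 / 511 = 0.001194
q = Ki = 147 × 0.001194 = 0.1755 m/d
v_s = q/n_e = 0.1755/0.15 = 1.170 m/d
Retardation R = 1 + ρ_b·K_d/n = 1 + 1.93×2.0/0.15 = 26.73
Contaminant velocity v_c = v/R = 1.170/26.73 = 0.04376 m/d
t = L/v_c = 749/0.04376 = 17120 d
   = 17120/365 = 46.9 yr

46.9 years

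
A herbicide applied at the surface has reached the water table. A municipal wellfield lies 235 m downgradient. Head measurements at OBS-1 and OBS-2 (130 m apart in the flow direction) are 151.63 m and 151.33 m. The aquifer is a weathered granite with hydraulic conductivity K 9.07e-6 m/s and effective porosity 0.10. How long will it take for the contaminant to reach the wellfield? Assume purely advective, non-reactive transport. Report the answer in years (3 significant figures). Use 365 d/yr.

35.6 years

Hydraulic gradient i = (151.63 − 151.33) / 130 = 0.30 / 130 = 0.002308
K = 9.07e-6 m/s × 86400 s/d = 0.7836 m/d
q = Ki = 0.7836 × 0.002308 = 0.001808 m/d
v_s = q/n_e = 0.001808/0.10 = 0.01808 m/d
t = L / v = 235 / 0.01808 = 12990 d
   = 12990 / 365 = 35.6 yr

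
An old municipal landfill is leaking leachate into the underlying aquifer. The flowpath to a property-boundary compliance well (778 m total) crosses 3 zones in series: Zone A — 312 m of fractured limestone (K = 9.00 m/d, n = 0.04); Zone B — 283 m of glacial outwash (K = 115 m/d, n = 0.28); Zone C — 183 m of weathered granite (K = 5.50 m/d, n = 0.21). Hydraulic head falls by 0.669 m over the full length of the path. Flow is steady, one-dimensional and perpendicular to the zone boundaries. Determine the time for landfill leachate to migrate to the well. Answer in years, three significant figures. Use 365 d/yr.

37.5 years

Steady 1-D flow in series ⇒ the Darcy flux q is identical in every zone and the zone head losses add (resistances L/K in series).
Σ(L/K) = 312/9.00 + 283/115 + 183/5.50 = 34.67 + 2.461 + 33.27 = 70.40 d
q = ΔH / Σ(L/K) = 0.669 / 70.40 = 0.009503 m/d (same in every zone)
Zone A: v = q/n = 0.009503/0.04 = 0.2376 m/d → t_A = 312/0.2376 = 1313 d
Zone B: v = q/n = 0.009503/0.28 = 0.03394 m/d → t_B = 283/0.03394 = 8339 d
Zone C: v = q/n = 0.009503/0.21 = 0.04525 m/d → t_C = 183/0.04525 = 4044 d
Total t = 1313 + 8339 + 4044 = 13700 d
   = 13700 / 365 = 37.5 yr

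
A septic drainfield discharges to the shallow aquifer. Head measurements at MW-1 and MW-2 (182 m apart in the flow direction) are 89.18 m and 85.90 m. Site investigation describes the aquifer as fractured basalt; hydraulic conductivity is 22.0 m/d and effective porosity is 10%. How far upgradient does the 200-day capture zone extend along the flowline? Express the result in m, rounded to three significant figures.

Hydraulic gradient i = (89.18 − 85.90) / 182 = 3.28 / 182 = 0.01802
Specific discharge q = 22.0 × 0.01802 = 0.3965 m/d
v = Ki/n = 22.0·0.01802/0.10 = 3.965 m/d
L = v × T = 3.965 × 200 = 793.0 m

793 m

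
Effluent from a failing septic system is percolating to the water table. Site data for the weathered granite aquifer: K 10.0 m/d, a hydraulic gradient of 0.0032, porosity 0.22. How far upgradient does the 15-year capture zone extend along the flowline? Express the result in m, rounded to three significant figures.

q = Ki = 10.0 × 0.0032 = 0.03200 m/d
v_s = q/n_e = 0.03200/0.22 = 0.1455 m/d
T = 15 yr × 365 = 5475 d
L = v × T = 0.1455 × 5475 = 796.4 m

796 m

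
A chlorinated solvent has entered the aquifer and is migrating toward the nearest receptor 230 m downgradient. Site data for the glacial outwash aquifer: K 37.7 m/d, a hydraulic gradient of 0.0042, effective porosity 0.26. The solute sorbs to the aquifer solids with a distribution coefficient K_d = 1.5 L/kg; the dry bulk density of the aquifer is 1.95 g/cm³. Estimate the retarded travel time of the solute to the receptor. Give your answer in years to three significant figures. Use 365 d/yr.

12.7 years

Darcy flux q = K·i = 37.7 × 0.0042 = 0.1583 m/d
v = Ki/n = 37.7·0.0042/0.26 = 0.6090 m/d
Retardation R = 1 + ρ_b·K_d/n = 1 + 1.95×1.5/0.26 = 12.25
Contaminant velocity v_c = v/R = 0.6090/12.25 = 0.04971 m/d
t = L/v_c = 230/0.04971 = 4626 d
   = 4626/365 = 12.7 yr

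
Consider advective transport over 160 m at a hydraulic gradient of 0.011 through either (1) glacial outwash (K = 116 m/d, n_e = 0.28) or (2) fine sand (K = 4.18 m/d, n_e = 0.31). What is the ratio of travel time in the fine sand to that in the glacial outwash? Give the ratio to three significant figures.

30.7

Unit 1 (glacial outwash): v = 116×0.011/0.28 = 4.557 m/d, t = 160/4.557 = 35.11 d
Unit 2 (fine sand): v = 4.18×0.011/0.31 = 0.1483 m/d, t = 160/0.1483 = 1079 d
t(fine sand) / t(glacial outwash) = 1079/35.11 = 30.7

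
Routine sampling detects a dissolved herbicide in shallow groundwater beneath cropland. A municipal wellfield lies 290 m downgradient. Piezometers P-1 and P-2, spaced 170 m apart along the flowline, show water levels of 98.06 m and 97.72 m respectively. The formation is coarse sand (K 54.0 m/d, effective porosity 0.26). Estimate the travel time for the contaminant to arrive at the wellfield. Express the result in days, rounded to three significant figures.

698 days

Hydraulic gradient i = (98.06 − 97.72) / 170 = 0.34 / 170 = 0.002000
Specific discharge q = 54.0 × 0.002000 = 0.1080 m/d
Seepage velocity v = q / n = 0.1080 / 0.26 = 0.4154 m/d
t = L / v = 290 / 0.4154 = 698.1 d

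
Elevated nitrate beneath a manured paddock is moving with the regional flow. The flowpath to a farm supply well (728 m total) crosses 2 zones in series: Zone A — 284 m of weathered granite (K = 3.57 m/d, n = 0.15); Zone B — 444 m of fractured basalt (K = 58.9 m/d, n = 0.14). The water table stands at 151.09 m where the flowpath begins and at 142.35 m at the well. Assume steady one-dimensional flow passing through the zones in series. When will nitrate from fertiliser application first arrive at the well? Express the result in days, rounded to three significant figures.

Total head drop ΔH = 151.09 − 142.35 = 8.74 m
Continuity: the same q passes through each zone, so ΔH = q·Σ(L_j/K_j) — the zones act as resistances in series.
Σ(L/K) = 284/3.57 + 444/58.9 = 79.55 + 7.538 = 87.09 d
q = ΔH / Σ(L/K) = 8.74 / 87.09 = 0.1004 m/d (same in every zone)
Zone A: v = q/n = 0.1004/0.15 = 0.6690 m/d → t_A = 284/0.6690 = 424.5 d
Zone B: v = q/n = 0.1004/0.14 = 0.7168 m/d → t_B = 444/0.7168 = 619.4 d
Total t = 424.5 + 619.4 = 1044 d

1040 days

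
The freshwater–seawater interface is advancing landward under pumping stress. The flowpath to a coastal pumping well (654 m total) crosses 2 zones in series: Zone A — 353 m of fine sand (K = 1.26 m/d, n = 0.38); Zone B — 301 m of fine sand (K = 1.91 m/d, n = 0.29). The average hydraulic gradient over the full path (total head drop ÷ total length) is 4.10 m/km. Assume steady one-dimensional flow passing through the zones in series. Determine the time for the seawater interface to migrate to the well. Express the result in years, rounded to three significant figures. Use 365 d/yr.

Continuity: the same q passes through each zone, so ΔH = q·Σ(L_j/K_j) — the zones act as resistances in series.
Σ(L/K) = 353/1.26 + 301/1.91 = 280.2 + 157.6 = 437.8 d
K_eq = L_total / Σ(L/K) = 654 / 437.8 = 1.494 m/d
q = K_eq · i = 1.494 × 0.0041 = 0.006125 m/d (same in every zone)
Zone A: v = q/n = 0.006125/0.38 = 0.01612 m/d → t_A = 353/0.01612 = 21900 d
Zone B: v = q/n = 0.006125/0.29 = 0.02112 m/d → t_B = 301/0.02112 = 14250 d
Total t = 21900 + 14250 = 36150 d
   = 36150 / 365 = 99.0 yr

99.0 years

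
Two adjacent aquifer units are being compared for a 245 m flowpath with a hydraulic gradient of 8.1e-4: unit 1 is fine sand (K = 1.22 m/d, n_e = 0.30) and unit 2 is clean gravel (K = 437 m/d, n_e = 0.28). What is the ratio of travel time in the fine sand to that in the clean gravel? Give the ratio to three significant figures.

384

Unit 1 (fine sand): v = 1.22×8.1e-4/0.30 = 0.003294 m/d, t = 245/0.003294 = 74380 d
Unit 2 (clean gravel): v = 437×8.1e-4/0.28 = 1.264 m/d, t = 245/1.264 = 193.8 d
t(fine sand) / t(clean gravel) = 74380/193.8 = 384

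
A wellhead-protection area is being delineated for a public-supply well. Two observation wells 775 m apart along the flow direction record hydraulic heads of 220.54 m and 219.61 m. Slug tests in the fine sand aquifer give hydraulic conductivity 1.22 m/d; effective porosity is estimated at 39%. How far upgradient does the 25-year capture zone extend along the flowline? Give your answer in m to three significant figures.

Hydraulic gradient i = (220.54 − 219.61) / 775 = 0.93 / 775 = 0.001200
Specific discharge q = 1.22 × 0.001200 = 0.001464 m/d
v_s = q/n_e = 0.001464/0.39 = 0.003754 m/d
T = 25 yr × 365 = 9125 d
L = v × T = 0.003754 × 9125 = 34.25 m

34.3 m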